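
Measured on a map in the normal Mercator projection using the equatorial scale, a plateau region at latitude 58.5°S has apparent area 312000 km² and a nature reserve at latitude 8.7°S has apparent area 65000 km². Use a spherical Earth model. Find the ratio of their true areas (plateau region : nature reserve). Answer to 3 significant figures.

1.34

Mercator's areal exaggeration is sec²φ; hence true area = (apparent area) · cos²φ.
True area of plateau region: 312000 × cos²(58.5°) = 312000 × 0.2730 = 85180 km².
True area of nature reserve: 65000 × cos²(8.7°) = 65000 × 0.9771 = 63510 km².
Ratio = 85180 / 63510 ≈ 1.34.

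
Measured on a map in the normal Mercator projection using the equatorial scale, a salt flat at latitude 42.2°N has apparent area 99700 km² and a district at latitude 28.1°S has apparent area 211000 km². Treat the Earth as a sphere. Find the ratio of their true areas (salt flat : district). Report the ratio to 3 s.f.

0.333

On Mercator the areal scale is sec²φ, so true area = apparent × cos²φ.
True area of salt flat: 99700 × cos²(42.2°) = 99700 × 0.5488 = 54710 km².
True area of district: 211000 × cos²(28.1°) = 211000 × 0.7781 = 164200 km².
Ratio = 54710 / 164200 ≈ 0.333.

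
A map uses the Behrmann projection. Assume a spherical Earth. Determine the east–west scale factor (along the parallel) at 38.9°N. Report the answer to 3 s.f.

1.11

Behrmann is a cylindrical equal-area projection with standard parallels at ±30°. For cylindrical equal-area with standard parallel φ₀, h = cos φ / cos φ₀ and k = cos φ₀ / cos φ, so h·k = 1.
k = cos 30° / cos 38.9° = 0.8660/0.7782 = 1.113.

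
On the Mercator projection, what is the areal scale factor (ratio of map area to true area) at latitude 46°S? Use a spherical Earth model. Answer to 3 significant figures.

For Mercator, h = k = sec φ (a conformal cylindrical projection has a single point scale, 1/cos φ).
Areal scale = k² = sec²φ = 1/cos²(46°) = 1/0.6947² = 2.072.

2.07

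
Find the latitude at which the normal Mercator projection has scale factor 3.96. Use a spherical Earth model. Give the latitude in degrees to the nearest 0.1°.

Mercator scale is k = sec φ = 1/cos φ.
1/cos φ = 3.96  ⇒  cos φ = 0.2525  ⇒  φ = arccos(0.2525) ≈ 75.4°.

75.4°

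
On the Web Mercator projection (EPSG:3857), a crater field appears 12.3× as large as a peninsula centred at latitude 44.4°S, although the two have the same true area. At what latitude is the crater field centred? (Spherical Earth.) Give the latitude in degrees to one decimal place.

Mercator areal scale is sec²φ, so apparent-area ratio = sec²φ₁ / sec²φ₂ = cos²φ₂ / cos²φ₁.
cos²φ₂ / cos²φ₁ = 12.3  ⇒  cos φ₁ = cos 44.4° / √12.3 = 0.7145/3.507 = 0.2037.
φ₁ = arccos(0.2037) ≈ 78.2°.

78.2°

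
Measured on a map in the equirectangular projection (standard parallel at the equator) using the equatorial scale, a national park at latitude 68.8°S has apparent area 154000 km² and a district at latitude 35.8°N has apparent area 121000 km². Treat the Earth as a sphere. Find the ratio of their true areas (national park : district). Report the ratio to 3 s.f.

0.567

Plate carrée has h = 1 and k = sec φ, giving areal scale sec φ; true area = (apparent area) · cos φ.
True area of national park: 154000 × cos(68.8°) = 154000 × 0.3616 = 55690 km².
True area of district: 121000 × cos(35.8°) = 121000 × 0.8111 = 98140 km².
Ratio = 55690 / 98140 ≈ 0.567.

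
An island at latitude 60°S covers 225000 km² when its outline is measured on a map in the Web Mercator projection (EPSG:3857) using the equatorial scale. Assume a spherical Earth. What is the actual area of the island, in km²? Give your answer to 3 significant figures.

56300 km²

The Mercator projection is conformal; its linear scale factor is the same in every direction and equals sec φ = 1/cos φ.
Areal scale = k² = sec²φ = 1/cos²(60°) = 1/0.5000² = 4.000.
True area = apparent / (areal scale) = 225000 / 4.000 ≈ 56300 km².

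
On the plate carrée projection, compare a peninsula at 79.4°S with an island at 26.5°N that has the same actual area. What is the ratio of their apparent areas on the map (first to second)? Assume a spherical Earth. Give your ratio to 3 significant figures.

Plate carrée maps x = Rλ, y = Rφ. The meridian scale is h = 1 and the parallel scale is k = 1/cos φ = sec φ.
Areal scale at 79.4°: h·k = 1.000 × 5.436 = 5.436.
Areal scale at 26.5°: h·k = 1.000 × 1.117 = 1.117.
Ratio = 5.436/1.117 ≈ 4.87.

4.87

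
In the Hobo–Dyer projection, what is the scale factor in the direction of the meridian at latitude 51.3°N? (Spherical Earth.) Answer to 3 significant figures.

Hobo–Dyer is a cylindrical equal-area projection with standard parallels at ±37.5°. For cylindrical equal-area with standard parallel φ₀, h = cos φ / cos φ₀ and k = cos φ₀ / cos φ, so h·k = 1.
h = cos 51.3° / cos 37.5° = 0.6252/0.7934 = 0.7881.

0.788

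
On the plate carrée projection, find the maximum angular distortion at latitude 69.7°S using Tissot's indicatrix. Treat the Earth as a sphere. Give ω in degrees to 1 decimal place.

58.0°

For the equirectangular projection with φ₀ = 0 (plate carrée), h = 1 along meridians and k = sec φ along parallels.
At 69.7°: h = 1.000, k = 2.882; principal scales a = 2.882, b = 1.000.
sin(ω/2) = (a − b)/(a + b) = 1.882/3.882 = 0.4849, so ω = 2 arcsin(0.4849) ≈ 58.0°.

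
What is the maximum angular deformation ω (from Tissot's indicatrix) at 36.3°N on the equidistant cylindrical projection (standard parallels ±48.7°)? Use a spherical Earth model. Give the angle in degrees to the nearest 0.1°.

In the equirectangular projection with standard parallel φ₀ = 48.7° (x = Rλ cos φ₀, y = Rφ), meridians are true-scale (h = 1) and the parallel scale is k = cos φ₀ / cos φ.
At 36.3°: h = 1.000, k = 0.8189; principal scales a = 1.000, b = 0.8189.
sin(ω/2) = (a − b)/(a + b) = 0.1811/1.819 = 0.09955, so ω = 2 arcsin(0.09955) ≈ 11.4°.

11.4°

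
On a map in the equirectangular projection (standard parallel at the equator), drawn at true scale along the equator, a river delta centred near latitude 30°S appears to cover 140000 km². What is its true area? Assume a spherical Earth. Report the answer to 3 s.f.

121000 km²

Plate carrée maps x = Rλ, y = Rφ. The meridian scale is h = 1 and the parallel scale is k = 1/cos φ = sec φ.
Areal scale = h·k = 1 × sec φ; at 30°, h = 1.000, k = 1.155, so h·k = 1.155.
True area = apparent / (areal scale) = 140000 / 1.155 ≈ 121000 km².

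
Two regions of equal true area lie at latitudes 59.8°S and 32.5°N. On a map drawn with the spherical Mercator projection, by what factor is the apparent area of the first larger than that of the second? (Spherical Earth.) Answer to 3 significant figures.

2.81

On Mercator, area is exaggerated by sec²φ = 1/cos²φ.
At 59.8°: sec²(59.8°) = 1/0.5030² = 3.952.
At 32.5°: sec²(32.5°) = 1/0.8434² = 1.406.
Ratio = 3.952/1.406 = cos²(32.5°)/cos²(59.8°) ≈ 2.81.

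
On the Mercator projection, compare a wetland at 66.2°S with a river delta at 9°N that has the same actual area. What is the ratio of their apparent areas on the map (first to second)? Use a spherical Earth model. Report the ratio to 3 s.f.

5.99

Mercator areal scale is sec²φ.
At 66.2°: sec²(66.2°) = 1/0.4035² = 6.141.
At 9°: sec²(9°) = 1/0.9877² = 1.025.
Ratio = 6.141/1.025 = cos²(9°)/cos²(66.2°) ≈ 5.99.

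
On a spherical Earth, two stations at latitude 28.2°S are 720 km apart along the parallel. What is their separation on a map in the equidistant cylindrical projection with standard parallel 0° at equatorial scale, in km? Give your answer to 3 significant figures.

817 km

For the equirectangular projection with φ₀ = 0 (plate carrée), h = 1 along meridians and k = sec φ along parallels.
Along the parallel, k = sec 28.2° = 1/0.8813 = 1.135.
Map distance = 720 × 1.135 ≈ 817 km.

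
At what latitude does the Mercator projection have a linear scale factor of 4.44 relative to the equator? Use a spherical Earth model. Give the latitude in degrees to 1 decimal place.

77.0°

Mercator scale is k = sec φ = 1/cos φ.
1/cos φ = 4.44  ⇒  cos φ = 0.2252  ⇒  φ = arccos(0.2252) ≈ 77.0°.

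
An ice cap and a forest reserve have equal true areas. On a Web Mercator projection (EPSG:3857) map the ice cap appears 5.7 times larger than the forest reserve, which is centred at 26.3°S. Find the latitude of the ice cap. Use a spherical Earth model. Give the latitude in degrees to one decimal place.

Mercator areal scale is sec²φ, so apparent-area ratio = sec²φ₁ / sec²φ₂ = cos²φ₂ / cos²φ₁.
cos²φ₂ / cos²φ₁ = 5.7  ⇒  cos φ₁ = cos 26.3° / √5.7 = 0.8965/2.387 = 0.3755.
φ₁ = arccos(0.3755) ≈ 67.9°.

67.9°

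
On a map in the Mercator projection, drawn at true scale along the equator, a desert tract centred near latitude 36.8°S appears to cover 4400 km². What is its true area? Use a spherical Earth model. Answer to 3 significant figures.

2820 km²

For Mercator, h = k = sec φ (a conformal cylindrical projection has a single point scale, 1/cos φ).
Areal scale = k² = sec²φ = 1/cos²(36.8°) = 1/0.8007² = 1.560.
True area = apparent / (areal scale) = 4400 / 1.560 ≈ 2820 km².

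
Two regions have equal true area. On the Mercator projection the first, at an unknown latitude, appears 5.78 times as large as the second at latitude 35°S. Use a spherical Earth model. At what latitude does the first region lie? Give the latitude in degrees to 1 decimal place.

70.1°

On Mercator, (apparent₁)/(apparent₂) = sec²φ₁ / sec²φ₂ when true areas are equal.
cos²φ₂ / cos²φ₁ = 5.78  ⇒  cos φ₁ = cos 35° / √5.78 = 0.8192/2.404 = 0.3407.
φ₁ = arccos(0.3407) ≈ 70.1°.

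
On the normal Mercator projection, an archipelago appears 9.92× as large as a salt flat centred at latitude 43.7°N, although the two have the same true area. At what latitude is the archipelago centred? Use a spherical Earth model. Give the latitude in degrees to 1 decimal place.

76.7°

On Mercator, (apparent₁)/(apparent₂) = sec²φ₁ / sec²φ₂ when true areas are equal.
cos²φ₂ / cos²φ₁ = 9.92  ⇒  cos φ₁ = cos 43.7° / √9.92 = 0.7230/3.150 = 0.2295.
φ₁ = arccos(0.2295) ≈ 76.7°.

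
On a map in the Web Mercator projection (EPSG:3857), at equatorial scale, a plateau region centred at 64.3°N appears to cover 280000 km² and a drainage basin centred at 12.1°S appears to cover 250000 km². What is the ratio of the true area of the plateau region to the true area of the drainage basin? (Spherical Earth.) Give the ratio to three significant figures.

Mercator's areal exaggeration is sec²φ; hence true area = (apparent area) · cos²φ.
True area of plateau region: 280000 × cos²(64.3°) = 280000 × 0.1881 = 52660 km².
True area of drainage basin: 250000 × cos²(12.1°) = 250000 × 0.9561 = 239000 km².
Ratio = 52660 / 239000 ≈ 0.220.

0.220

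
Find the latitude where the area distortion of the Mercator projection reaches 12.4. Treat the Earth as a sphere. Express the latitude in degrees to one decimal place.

Mercator areal scale is sec²φ.
sec²φ = 12.4  ⇒  cos²φ = 0.08065  ⇒  cos φ = 0.2840.
φ = arccos(0.2840) ≈ 73.5°.

73.5°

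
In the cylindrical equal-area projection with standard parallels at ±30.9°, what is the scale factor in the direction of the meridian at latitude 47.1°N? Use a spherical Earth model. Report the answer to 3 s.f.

For cylindrical equal-area with standard parallel φ₀, h = cos φ / cos φ₀ and k = cos φ₀ / cos φ, so h·k = 1.
h = cos 47.1° / cos 30.9° = 0.6807/0.8581 = 0.7933.

0.793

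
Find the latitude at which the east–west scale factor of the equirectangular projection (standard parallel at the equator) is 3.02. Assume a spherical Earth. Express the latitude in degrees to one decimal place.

Plate carrée: h = 1, k = sec φ along parallels.
sec φ = 3.02  ⇒  cos φ = 0.3311  ⇒  φ ≈ 70.7°.

70.7°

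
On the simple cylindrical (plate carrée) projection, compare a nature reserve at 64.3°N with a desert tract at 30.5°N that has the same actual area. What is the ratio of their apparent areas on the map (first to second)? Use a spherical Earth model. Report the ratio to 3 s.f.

1.99

In the plate carrée (x = Rλ, y = Rφ), meridians are true-scale (h = 1) and parallels are stretched by k = sec φ.
Areal scale at 64.3°: h·k = 1.000 × 2.306 = 2.306.
Areal scale at 30.5°: h·k = 1.000 × 1.161 = 1.161.
Ratio = 2.306/1.161 ≈ 1.99.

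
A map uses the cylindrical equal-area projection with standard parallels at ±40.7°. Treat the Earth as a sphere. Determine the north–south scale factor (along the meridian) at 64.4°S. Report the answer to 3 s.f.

0.570

A cylindrical equal-area projection with standard parallel φ₀ has meridian scale h = cos φ / cos φ₀ and parallel scale k = cos φ₀ / cos φ (so areas are preserved, h·k = 1).
h = cos 64.4° / cos 40.7° = 0.4321/0.7581 = 0.5699.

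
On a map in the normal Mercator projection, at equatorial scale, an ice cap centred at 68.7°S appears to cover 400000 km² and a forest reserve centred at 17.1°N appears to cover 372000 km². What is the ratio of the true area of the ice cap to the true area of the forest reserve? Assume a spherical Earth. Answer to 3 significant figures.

On Mercator the areal scale is sec²φ, so true area = apparent × cos²φ.
True area of ice cap: 400000 × cos²(68.7°) = 400000 × 0.1320 = 52780 km².
True area of forest reserve: 372000 × cos²(17.1°) = 372000 × 0.9135 = 339800 km².
Ratio = 52780 / 339800 ≈ 0.155.

0.155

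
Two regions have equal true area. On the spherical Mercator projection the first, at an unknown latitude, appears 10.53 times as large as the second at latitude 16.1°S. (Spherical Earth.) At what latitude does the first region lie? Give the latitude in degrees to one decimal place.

Mercator areal scale is sec²φ, so apparent-area ratio = sec²φ₁ / sec²φ₂ = cos²φ₂ / cos²φ₁.
cos²φ₂ / cos²φ₁ = 10.53  ⇒  cos φ₁ = cos 16.1° / √10.53 = 0.9608/3.245 = 0.2961.
φ₁ = arccos(0.2961) ≈ 72.8°.

72.8°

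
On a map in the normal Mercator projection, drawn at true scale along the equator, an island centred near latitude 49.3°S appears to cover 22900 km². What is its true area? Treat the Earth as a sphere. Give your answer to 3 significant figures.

9740 km²

For Mercator, h = k = sec φ (a conformal cylindrical projection has a single point scale, 1/cos φ).
Areal scale = k² = sec²φ = 1/cos²(49.3°) = 1/0.6521² = 2.352.
True area = apparent / (areal scale) = 22900 / 2.352 ≈ 9740 km².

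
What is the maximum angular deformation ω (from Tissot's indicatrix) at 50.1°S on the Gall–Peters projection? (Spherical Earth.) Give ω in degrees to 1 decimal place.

Gall–Peters is a cylindrical equal-area projection with standard parallels at ±45°. For cylindrical equal-area with standard parallel φ₀, h = cos φ / cos φ₀ and k = cos φ₀ / cos φ, so h·k = 1.
At 50.1°: h = 0.9071, k = 1.102; principal scales a = 1.102, b = 0.9071.
sin(ω/2) = (a − b)/(a + b) = 0.1952/2.010 = 0.09714, so ω = 2 arcsin(0.09714) ≈ 11.1°.

11.1°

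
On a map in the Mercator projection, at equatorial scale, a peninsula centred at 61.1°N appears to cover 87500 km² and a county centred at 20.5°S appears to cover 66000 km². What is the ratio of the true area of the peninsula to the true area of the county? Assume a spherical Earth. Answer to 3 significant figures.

0.353

Since Mercator area scale is 1/cos²φ, the true area equals the apparent area multiplied by cos²φ.
True area of peninsula: 87500 × cos²(61.1°) = 87500 × 0.2336 = 20440 km².
True area of county: 66000 × cos²(20.5°) = 66000 × 0.8774 = 57910 km².
Ratio = 20440 / 57910 ≈ 0.353.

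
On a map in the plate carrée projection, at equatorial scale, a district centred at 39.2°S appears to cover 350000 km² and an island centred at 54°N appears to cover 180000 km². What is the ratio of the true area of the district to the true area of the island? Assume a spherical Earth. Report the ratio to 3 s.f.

Plate carrée has h = 1 and k = sec φ, giving areal scale sec φ; true area = (apparent area) · cos φ.
True area of district: 350000 × cos(39.2°) = 350000 × 0.7749 = 271200 km².
True area of island: 180000 × cos(54°) = 180000 × 0.5878 = 105800 km².
Ratio = 271200 / 105800 ≈ 2.56.

2.56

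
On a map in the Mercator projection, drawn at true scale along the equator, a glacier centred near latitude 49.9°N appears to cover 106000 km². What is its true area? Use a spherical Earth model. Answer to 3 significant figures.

Mercator is conformal, so the point scale is isotropic: h = k = sec φ = 1/cos φ.
Areal scale = k² = sec²φ = 1/cos²(49.9°) = 1/0.6441² = 2.410.
True area = apparent / (areal scale) = 106000 / 2.410 ≈ 44000 km².

44000 km²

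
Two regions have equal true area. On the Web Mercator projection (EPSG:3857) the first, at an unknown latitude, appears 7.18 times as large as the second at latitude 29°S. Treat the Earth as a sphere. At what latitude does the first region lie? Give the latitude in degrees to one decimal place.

On Mercator, (apparent₁)/(apparent₂) = sec²φ₁ / sec²φ₂ when true areas are equal.
cos²φ₂ / cos²φ₁ = 7.18  ⇒  cos φ₁ = cos 29° / √7.18 = 0.8746/2.680 = 0.3264.
φ₁ = arccos(0.3264) ≈ 70.9°.

70.9°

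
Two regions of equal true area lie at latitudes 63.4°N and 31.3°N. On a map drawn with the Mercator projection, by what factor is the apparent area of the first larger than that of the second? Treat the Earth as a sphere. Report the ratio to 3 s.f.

Mercator is conformal with k = sec φ, so areal scale = k² = sec²φ.
At 63.4°: sec²(63.4°) = 1/0.4478² = 4.988.
At 31.3°: sec²(31.3°) = 1/0.8545² = 1.370.
Ratio = 4.988/1.370 = cos²(31.3°)/cos²(63.4°) ≈ 3.64.

3.64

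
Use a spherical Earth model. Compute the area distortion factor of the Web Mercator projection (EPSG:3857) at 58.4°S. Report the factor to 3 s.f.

3.64

Mercator is conformal, so the point scale is isotropic: h = k = sec φ = 1/cos φ.
Areal scale = k² = sec²φ = 1/cos²(58.4°) = 1/0.5240² = 3.642.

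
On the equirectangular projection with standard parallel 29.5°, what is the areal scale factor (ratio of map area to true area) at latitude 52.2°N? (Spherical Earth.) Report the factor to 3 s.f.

The equidistant cylindrical projection with φ₀ = 29.5° has h = 1 (meridians true) and k = cos φ₀ / cos φ along parallels.
Areal scale = h·k = 1 × cos φ₀ / cos φ; at 52.2°, h = 1.000, k = 1.420, so h·k = 1.420.

1.42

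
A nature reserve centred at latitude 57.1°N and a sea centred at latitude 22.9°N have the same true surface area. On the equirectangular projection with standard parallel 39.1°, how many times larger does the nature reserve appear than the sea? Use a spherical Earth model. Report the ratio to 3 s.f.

1.70

With standard parallel φ₀ = 39.1°, the equirectangular projection gives x = Rλ cos φ₀, y = Rφ, so h = 1 and k = cos 39.1° / cos φ.
Areal scale at 57.1°: h·k = 1.000 × 1.429 = 1.429.
Areal scale at 22.9°: h·k = 1.000 × 0.8424 = 0.8424.
Ratio = 1.429/0.8424 ≈ 1.70.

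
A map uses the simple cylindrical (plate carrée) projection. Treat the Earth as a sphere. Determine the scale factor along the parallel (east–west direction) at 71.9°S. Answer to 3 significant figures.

In the plate carrée (x = Rλ, y = Rφ), meridians are true-scale (h = 1) and parallels are stretched by k = sec φ.
k = 1/cos 71.9° = 1/0.3107 = 3.219.

3.22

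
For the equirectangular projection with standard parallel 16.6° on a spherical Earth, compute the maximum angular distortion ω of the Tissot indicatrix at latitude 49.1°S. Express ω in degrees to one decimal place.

The equidistant cylindrical projection with φ₀ = 16.6° has h = 1 (meridians true) and k = cos φ₀ / cos φ along parallels.
At 49.1°: h = 1.000, k = 1.464; principal scales a = 1.464, b = 1.000.
sin(ω/2) = (a − b)/(a + b) = 0.4637/2.464 = 0.1882, so ω = 2 arcsin(0.1882) ≈ 21.7°.

21.7°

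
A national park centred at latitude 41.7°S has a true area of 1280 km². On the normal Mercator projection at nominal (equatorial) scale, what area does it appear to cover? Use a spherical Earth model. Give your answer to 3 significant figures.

2300 km²

The Mercator projection is conformal; its linear scale factor is the same in every direction and equals sec φ = 1/cos φ.
Areal scale = k² = sec²φ = 1/cos²(41.7°) = 1/0.7466² = 1.794.
Apparent area = 1280 × 1.794 ≈ 2300 km².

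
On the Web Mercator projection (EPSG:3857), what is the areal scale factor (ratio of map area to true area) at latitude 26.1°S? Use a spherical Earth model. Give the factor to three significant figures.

1.24

The Mercator projection is conformal; its linear scale factor is the same in every direction and equals sec φ = 1/cos φ.
Areal scale = k² = sec²φ = 1/cos²(26.1°) = 1/0.8980² = 1.240.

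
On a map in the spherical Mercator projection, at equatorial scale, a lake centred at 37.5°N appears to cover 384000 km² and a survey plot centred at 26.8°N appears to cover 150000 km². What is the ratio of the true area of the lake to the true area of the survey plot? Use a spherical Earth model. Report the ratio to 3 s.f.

Mercator's areal exaggeration is sec²φ; hence true area = (apparent area) · cos²φ.
True area of lake: 384000 × cos²(37.5°) = 384000 × 0.6294 = 241700 km².
True area of survey plot: 150000 × cos²(26.8°) = 150000 × 0.7967 = 119500 km².
Ratio = 241700 / 119500 ≈ 2.02.

2.02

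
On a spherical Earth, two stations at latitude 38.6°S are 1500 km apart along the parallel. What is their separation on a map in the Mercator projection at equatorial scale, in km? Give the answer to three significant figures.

1920 km

For Mercator, h = k = sec φ (a conformal cylindrical projection has a single point scale, 1/cos φ).
Along the parallel, k = sec 38.6° = 1/0.7815 = 1.280.
Map distance = 1500 × 1.280 ≈ 1920 km.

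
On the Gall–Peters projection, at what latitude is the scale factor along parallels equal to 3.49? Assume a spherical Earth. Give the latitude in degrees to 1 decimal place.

Gall–Peters is a cylindrical equal-area projection with standard parallels at ±45°. Cylindrical equal-area (φ₀ = 45°): h = cos φ / cos 45° along meridians, k = cos 45° / cos φ along parallels; h·k = 1.
k = cos φ₀ / cos φ = 3.49  ⇒  cos φ = cos 45° / 3.49 = 0.2026.
φ = arccos(0.2026) ≈ 78.3°.

78.3°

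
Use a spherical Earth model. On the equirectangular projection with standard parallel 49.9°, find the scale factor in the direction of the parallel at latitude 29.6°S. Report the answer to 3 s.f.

The equidistant cylindrical projection with φ₀ = 49.9° has h = 1 (meridians true) and k = cos φ₀ / cos φ along parallels.
k = cos 49.9° / cos 29.6° = 0.6441/0.8695 = 0.7408.

0.741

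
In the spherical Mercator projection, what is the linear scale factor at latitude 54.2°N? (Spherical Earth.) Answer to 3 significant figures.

1.71

The Mercator projection is conformal; its linear scale factor is the same in every direction and equals sec φ = 1/cos φ.
k = 1/cos 54.2° = 1/0.5850 = 1.710.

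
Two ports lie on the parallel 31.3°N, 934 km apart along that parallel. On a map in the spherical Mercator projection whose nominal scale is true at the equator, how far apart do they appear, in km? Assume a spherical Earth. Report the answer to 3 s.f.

1090 km

For Mercator, h = k = sec φ (a conformal cylindrical projection has a single point scale, 1/cos φ).
Along the parallel, k = sec 31.3° = 1/0.8545 = 1.170.
Map distance = 934 × 1.170 ≈ 1090 km.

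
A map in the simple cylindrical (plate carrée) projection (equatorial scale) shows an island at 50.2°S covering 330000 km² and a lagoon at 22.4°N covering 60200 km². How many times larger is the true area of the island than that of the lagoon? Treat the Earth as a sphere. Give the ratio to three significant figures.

3.80

On the plate carrée, areal scale = h·k = 1 × sec φ, so true area = apparent × cos φ.
True area of island: 330000 × cos(50.2°) = 330000 × 0.6401 = 211200 km².
True area of lagoon: 60200 × cos(22.4°) = 60200 × 0.9245 = 55660 km².
Ratio = 211200 / 55660 ≈ 3.80.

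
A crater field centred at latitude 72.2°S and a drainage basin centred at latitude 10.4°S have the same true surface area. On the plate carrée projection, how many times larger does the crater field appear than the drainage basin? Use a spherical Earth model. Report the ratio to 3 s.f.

3.22

For the equirectangular projection with φ₀ = 0 (plate carrée), h = 1 along meridians and k = sec φ along parallels.
Areal scale at 72.2°: h·k = 1.000 × 3.271 = 3.271.
Areal scale at 10.4°: h·k = 1.000 × 1.017 = 1.017.
Ratio = 3.271/1.017 ≈ 3.22.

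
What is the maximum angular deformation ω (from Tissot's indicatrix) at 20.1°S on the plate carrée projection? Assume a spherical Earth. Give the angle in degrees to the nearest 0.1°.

3.6°

Plate carrée maps x = Rλ, y = Rφ. The meridian scale is h = 1 and the parallel scale is k = 1/cos φ = sec φ.
At 20.1°: h = 1.000, k = 1.065; principal scales a = 1.065, b = 1.000.
sin(ω/2) = (a − b)/(a + b) = 0.06486/2.065 = 0.03141, so ω = 2 arcsin(0.03141) ≈ 3.6°.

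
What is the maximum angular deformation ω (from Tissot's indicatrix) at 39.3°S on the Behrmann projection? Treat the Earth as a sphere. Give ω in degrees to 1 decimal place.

12.9°

The Behrmann projection is cylindrical equal-area with φ₀ = 30°. For cylindrical equal-area with standard parallel φ₀, h = cos φ / cos φ₀ and k = cos φ₀ / cos φ, so h·k = 1.
At 39.3°: h = 0.8936, k = 1.119; principal scales a = 1.119, b = 0.8936.
sin(ω/2) = (a − b)/(a + b) = 0.2256/2.013 = 0.1121, so ω = 2 arcsin(0.1121) ≈ 12.9°.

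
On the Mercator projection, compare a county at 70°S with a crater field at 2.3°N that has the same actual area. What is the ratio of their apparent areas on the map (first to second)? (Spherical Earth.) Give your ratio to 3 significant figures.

Mercator areal scale is sec²φ.
At 70°: sec²(70°) = 1/0.3420² = 8.549.
At 2.3°: sec²(2.3°) = 1/0.9992² = 1.002.
Ratio = 8.549/1.002 = cos²(2.3°)/cos²(70°) ≈ 8.53.

8.53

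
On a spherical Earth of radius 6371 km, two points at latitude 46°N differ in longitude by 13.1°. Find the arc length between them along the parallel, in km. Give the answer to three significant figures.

1010 km

Arc length along a parallel = R cos φ · Δλ (with Δλ in radians).
= 6371 × cos 46° × (13.1° × π/180) = 6371 × 0.6947 × 0.2286 ≈ 1010 km.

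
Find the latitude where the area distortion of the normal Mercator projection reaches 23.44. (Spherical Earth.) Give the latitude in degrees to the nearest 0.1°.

Mercator areal scale is sec²φ.
sec²φ = 23.44  ⇒  cos²φ = 0.04266  ⇒  cos φ = 0.2065.
φ = arccos(0.2065) ≈ 78.1°.

78.1°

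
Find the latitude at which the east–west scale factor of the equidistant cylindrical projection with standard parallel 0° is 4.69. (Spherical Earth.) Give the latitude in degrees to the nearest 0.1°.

Plate carrée: h = 1, k = sec φ along parallels.
sec φ = 4.69  ⇒  cos φ = 0.2132  ⇒  φ ≈ 77.7°.

77.7°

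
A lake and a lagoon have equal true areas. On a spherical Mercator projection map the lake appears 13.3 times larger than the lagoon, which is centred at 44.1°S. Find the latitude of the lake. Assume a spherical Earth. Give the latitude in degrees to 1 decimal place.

On Mercator, (apparent₁)/(apparent₂) = sec²φ₁ / sec²φ₂ when true areas are equal.
cos²φ₂ / cos²φ₁ = 13.3  ⇒  cos φ₁ = cos 44.1° / √13.3 = 0.7181/3.647 = 0.1969.
φ₁ = arccos(0.1969) ≈ 78.6°.

78.6°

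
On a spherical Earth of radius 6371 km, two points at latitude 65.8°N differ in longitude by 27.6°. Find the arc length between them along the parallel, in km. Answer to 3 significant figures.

Arc length along a parallel = R cos φ · Δλ (with Δλ in radians).
= 6371 × cos 65.8° × (27.6° × π/180) = 6371 × 0.4099 × 0.4817 ≈ 1260 km.

1260 km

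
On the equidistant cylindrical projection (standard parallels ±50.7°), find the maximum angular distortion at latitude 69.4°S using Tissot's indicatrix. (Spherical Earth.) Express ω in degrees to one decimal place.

33.2°

With standard parallel φ₀ = 50.7°, the equirectangular projection gives x = Rλ cos φ₀, y = Rφ, so h = 1 and k = cos 50.7° / cos φ.
At 69.4°: h = 1.000, k = 1.800; principal scales a = 1.800, b = 1.000.
sin(ω/2) = (a − b)/(a + b) = 0.8002/2.800 = 0.2858, so ω = 2 arcsin(0.2858) ≈ 33.2°.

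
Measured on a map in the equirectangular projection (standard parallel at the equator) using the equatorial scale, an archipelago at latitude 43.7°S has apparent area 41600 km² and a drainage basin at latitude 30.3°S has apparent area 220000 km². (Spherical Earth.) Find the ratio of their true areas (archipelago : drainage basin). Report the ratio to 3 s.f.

On the plate carrée, areal scale = h·k = 1 × sec φ, so true area = apparent × cos φ.
True area of archipelago: 41600 × cos(43.7°) = 41600 × 0.7230 = 30080 km².
True area of drainage basin: 220000 × cos(30.3°) = 220000 × 0.8634 = 189900 km².
Ratio = 30080 / 189900 ≈ 0.158.

0.158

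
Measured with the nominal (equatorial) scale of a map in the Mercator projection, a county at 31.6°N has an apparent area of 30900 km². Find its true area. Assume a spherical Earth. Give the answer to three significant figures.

22400 km²

For Mercator, h = k = sec φ (a conformal cylindrical projection has a single point scale, 1/cos φ).
Areal scale = k² = sec²φ = 1/cos²(31.6°) = 1/0.8517² = 1.378.
True area = apparent / (areal scale) = 30900 / 1.378 ≈ 22400 km².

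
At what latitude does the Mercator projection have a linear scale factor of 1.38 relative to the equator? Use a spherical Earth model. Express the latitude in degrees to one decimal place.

Mercator scale is k = sec φ = 1/cos φ.
1/cos φ = 1.38  ⇒  cos φ = 0.7246  ⇒  φ = arccos(0.7246) ≈ 43.6°.

43.6°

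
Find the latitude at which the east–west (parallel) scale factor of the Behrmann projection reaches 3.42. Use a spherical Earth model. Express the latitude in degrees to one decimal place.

The Behrmann projection is cylindrical equal-area with φ₀ = 30°. A cylindrical equal-area projection with standard parallel φ₀ has meridian scale h = cos φ / cos φ₀ and parallel scale k = cos φ₀ / cos φ (so areas are preserved, h·k = 1).
k = cos φ₀ / cos φ = 3.42  ⇒  cos φ = cos 30° / 3.42 = 0.2532.
φ = arccos(0.2532) ≈ 75.3°.

75.3°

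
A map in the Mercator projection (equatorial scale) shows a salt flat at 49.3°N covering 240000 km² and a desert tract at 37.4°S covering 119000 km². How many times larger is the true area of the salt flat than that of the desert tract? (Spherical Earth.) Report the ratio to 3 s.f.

On Mercator the areal scale is sec²φ, so true area = apparent × cos²φ.
True area of salt flat: 240000 × cos²(49.3°) = 240000 × 0.4252 = 102100 km².
True area of desert tract: 119000 × cos²(37.4°) = 119000 × 0.6311 = 75100 km².
Ratio = 102100 / 75100 ≈ 1.36.

1.36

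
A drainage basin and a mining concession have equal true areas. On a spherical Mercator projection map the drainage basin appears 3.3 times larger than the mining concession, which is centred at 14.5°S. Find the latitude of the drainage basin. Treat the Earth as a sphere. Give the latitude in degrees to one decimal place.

On Mercator, (apparent₁)/(apparent₂) = sec²φ₁ / sec²φ₂ when true areas are equal.
cos²φ₂ / cos²φ₁ = 3.3  ⇒  cos φ₁ = cos 14.5° / √3.3 = 0.9681/1.817 = 0.5329.
φ₁ = arccos(0.5329) ≈ 57.8°.

57.8°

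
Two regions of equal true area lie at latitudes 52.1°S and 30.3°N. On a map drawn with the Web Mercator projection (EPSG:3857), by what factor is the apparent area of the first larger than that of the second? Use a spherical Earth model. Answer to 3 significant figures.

1.98

Mercator areal scale is sec²φ.
At 52.1°: sec²(52.1°) = 1/0.6143² = 2.650.
At 30.3°: sec²(30.3°) = 1/0.8634² = 1.341.
Ratio = 2.650/1.341 = cos²(30.3°)/cos²(52.1°) ≈ 1.98.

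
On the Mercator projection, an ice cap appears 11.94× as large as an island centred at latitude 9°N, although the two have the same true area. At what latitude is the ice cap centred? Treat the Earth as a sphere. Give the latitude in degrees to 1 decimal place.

73.4°

On Mercator, (apparent₁)/(apparent₂) = sec²φ₁ / sec²φ₂ when true areas are equal.
cos²φ₂ / cos²φ₁ = 11.94  ⇒  cos φ₁ = cos 9° / √11.94 = 0.9877/3.455 = 0.2858.
φ₁ = arccos(0.2858) ≈ 73.4°.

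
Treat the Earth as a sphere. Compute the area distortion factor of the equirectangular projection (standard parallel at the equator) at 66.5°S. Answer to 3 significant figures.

For the equirectangular projection with φ₀ = 0 (plate carrée), h = 1 along meridians and k = sec φ along parallels.
Areal scale = h·k = 1 × sec φ; at 66.5°, h = 1.000, k = 2.508, so h·k = 2.508.

2.51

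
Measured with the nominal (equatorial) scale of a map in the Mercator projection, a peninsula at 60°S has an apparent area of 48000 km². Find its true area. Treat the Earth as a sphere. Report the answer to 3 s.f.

12000 km²

For Mercator, h = k = sec φ (a conformal cylindrical projection has a single point scale, 1/cos φ).
Areal scale = k² = sec²φ = 1/cos²(60°) = 1/0.5000² = 4.000.
True area = apparent / (areal scale) = 48000 / 4.000 ≈ 12000 km².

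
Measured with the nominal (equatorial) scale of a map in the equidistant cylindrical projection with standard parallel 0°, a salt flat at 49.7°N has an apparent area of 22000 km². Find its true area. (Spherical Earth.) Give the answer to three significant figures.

Plate carrée maps x = Rλ, y = Rφ. The meridian scale is h = 1 and the parallel scale is k = 1/cos φ = sec φ.
Areal scale = h·k = 1 × sec φ; at 49.7°, h = 1.000, k = 1.546, so h·k = 1.546.
True area = apparent / (areal scale) = 22000 / 1.546 ≈ 14200 km².

14200 km²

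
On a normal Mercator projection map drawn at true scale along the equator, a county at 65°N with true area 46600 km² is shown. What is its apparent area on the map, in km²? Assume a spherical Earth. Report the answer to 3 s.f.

261000 km²

Mercator is conformal, so the point scale is isotropic: h = k = sec φ = 1/cos φ.
Areal scale = k² = sec²φ = 1/cos²(65°) = 1/0.4226² = 5.599.
Apparent area = 46600 × 5.599 ≈ 261000 km².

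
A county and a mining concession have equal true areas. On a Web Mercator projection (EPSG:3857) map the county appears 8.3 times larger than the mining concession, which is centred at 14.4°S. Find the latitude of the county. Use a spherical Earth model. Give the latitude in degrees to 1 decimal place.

Mercator areal scale is sec²φ, so apparent-area ratio = sec²φ₁ / sec²φ₂ = cos²φ₂ / cos²φ₁.
cos²φ₂ / cos²φ₁ = 8.3  ⇒  cos φ₁ = cos 14.4° / √8.3 = 0.9686/2.881 = 0.3362.
φ₁ = arccos(0.3362) ≈ 70.4°.

70.4°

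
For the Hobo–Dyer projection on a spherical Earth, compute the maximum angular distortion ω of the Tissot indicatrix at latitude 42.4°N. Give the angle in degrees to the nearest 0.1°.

Hobo–Dyer is a cylindrical equal-area projection with standard parallels at ±37.5°. Cylindrical equal-area (φ₀ = 37.5°): h = cos φ / cos 37.5° along meridians, k = cos 37.5° / cos φ along parallels; h·k = 1.
At 42.4°: h = 0.9308, k = 1.074; principal scales a = 1.074, b = 0.9308.
sin(ω/2) = (a − b)/(a + b) = 0.1435/2.005 = 0.07159, so ω = 2 arcsin(0.07159) ≈ 8.2°.

8.2°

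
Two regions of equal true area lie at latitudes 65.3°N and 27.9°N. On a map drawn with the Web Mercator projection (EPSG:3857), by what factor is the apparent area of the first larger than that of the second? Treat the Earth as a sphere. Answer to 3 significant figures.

On Mercator, area is exaggerated by sec²φ = 1/cos²φ.
At 65.3°: sec²(65.3°) = 1/0.4179² = 5.727.
At 27.9°: sec²(27.9°) = 1/0.8838² = 1.280.
Ratio = 5.727/1.280 = cos²(27.9°)/cos²(65.3°) ≈ 4.47.

4.47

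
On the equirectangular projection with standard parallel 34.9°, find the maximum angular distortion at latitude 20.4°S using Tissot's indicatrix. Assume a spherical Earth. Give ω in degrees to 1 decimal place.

7.6°

The equidistant cylindrical projection with φ₀ = 34.9° has h = 1 (meridians true) and k = cos φ₀ / cos φ along parallels.
At 20.4°: h = 1.000, k = 0.8750; principal scales a = 1.000, b = 0.8750.
sin(ω/2) = (a − b)/(a + b) = 0.1250/1.875 = 0.06665, so ω = 2 arcsin(0.06665) ≈ 7.6°.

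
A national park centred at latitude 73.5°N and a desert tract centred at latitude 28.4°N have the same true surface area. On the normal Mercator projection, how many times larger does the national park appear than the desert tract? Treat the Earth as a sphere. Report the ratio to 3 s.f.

On Mercator, area is exaggerated by sec²φ = 1/cos²φ.
At 73.5°: sec²(73.5°) = 1/0.2840² = 12.40.
At 28.4°: sec²(28.4°) = 1/0.8796² = 1.292.
Ratio = 12.40/1.292 = cos²(28.4°)/cos²(73.5°) ≈ 9.59.

9.59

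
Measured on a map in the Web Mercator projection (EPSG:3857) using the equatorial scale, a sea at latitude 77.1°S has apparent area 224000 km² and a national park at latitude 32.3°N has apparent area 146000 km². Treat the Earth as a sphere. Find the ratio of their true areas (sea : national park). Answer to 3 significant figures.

0.107

Mercator's areal exaggeration is sec²φ; hence true area = (apparent area) · cos²φ.
True area of sea: 224000 × cos²(77.1°) = 224000 × 0.04984 = 11160 km².
True area of national park: 146000 × cos²(32.3°) = 146000 × 0.7145 = 104300 km².
Ratio = 11160 / 104300 ≈ 0.107.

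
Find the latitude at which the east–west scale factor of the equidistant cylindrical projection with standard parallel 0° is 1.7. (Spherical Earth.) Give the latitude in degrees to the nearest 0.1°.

Plate carrée: h = 1, k = sec φ along parallels.
sec φ = 1.7  ⇒  cos φ = 0.5882  ⇒  φ ≈ 54.0°.

54.0°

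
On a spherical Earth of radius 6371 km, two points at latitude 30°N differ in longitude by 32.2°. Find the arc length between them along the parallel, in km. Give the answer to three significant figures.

3100 km

Arc length along a parallel = R cos φ · Δλ (with Δλ in radians).
= 6371 × cos 30° × (32.2° × π/180) = 6371 × 0.8660 × 0.5620 ≈ 3100 km.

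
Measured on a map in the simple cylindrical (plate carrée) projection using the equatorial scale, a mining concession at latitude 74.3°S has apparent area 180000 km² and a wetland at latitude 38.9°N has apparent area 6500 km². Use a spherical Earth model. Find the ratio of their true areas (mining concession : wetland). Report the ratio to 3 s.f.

9.63

Plate carrée has h = 1 and k = sec φ, giving areal scale sec φ; true area = (apparent area) · cos φ.
True area of mining concession: 180000 × cos(74.3°) = 180000 × 0.2706 = 48710 km².
True area of wetland: 6500 × cos(38.9°) = 6500 × 0.7782 = 5059 km².
Ratio = 48710 / 5059 ≈ 9.63.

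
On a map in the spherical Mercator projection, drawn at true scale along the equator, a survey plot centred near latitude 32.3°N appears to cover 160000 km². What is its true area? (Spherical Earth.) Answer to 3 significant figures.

114000 km²

The Mercator projection is conformal; its linear scale factor is the same in every direction and equals sec φ = 1/cos φ.
Areal scale = k² = sec²φ = 1/cos²(32.3°) = 1/0.8453² = 1.400.
True area = apparent / (areal scale) = 160000 / 1.400 ≈ 114000 km².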